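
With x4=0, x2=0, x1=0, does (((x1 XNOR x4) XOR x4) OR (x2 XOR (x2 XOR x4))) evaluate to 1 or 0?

Substituting: (((0 XNOR 0) XOR 0) OR (0 XOR (0 XOR 0)))
= 1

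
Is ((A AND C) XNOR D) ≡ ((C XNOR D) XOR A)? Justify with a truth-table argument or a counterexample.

No. Counterexample: with C=0, A=1, D=0, Expression 1 = 1 but Expression 2 = 0.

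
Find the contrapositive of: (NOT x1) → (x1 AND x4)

Contrapositive: NOT (x1 AND x4) → x1
Note: A statement and its contrapositive are logically equivalent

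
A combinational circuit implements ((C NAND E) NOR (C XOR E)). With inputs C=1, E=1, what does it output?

Substituting: ((1 NAND 1) NOR (1 XOR 1))
= 1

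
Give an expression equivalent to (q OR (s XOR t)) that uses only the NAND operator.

((q NAND q) NAND (((s NAND (s NAND t)) NAND (t NAND (s NAND t))) NAND ((s NAND (s NAND t)) NAND (t NAND (s NAND t)))))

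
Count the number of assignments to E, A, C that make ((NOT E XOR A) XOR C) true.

Satisfying assignments: (0,0,0), (0,1,1), (1,0,1), (1,1,0)
Count: 4 out of 8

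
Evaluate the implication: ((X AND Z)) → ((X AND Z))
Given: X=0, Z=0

Antecedent ((X AND Z)) = 0; consequent ((X AND Z)) = 0.
0 → 0 = 1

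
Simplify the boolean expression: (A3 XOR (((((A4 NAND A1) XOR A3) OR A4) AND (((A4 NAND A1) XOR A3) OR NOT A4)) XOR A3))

By XOR self-cancellation ((E XOR v) XOR v = E) then distribution ((E OR v) AND (E OR NOT v) = E):
= ((A4 NAND A1) XOR A3)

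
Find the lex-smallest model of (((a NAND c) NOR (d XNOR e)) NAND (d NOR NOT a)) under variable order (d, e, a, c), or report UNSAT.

d=0, e=0, a=0, c=0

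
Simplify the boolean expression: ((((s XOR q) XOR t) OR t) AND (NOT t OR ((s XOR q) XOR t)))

By distribution ((E OR v) AND (E OR NOT v) = E):
= ((s XOR q) XOR t)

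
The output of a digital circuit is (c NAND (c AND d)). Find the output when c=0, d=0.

Substituting: (0 NAND (0 AND 0))
= 1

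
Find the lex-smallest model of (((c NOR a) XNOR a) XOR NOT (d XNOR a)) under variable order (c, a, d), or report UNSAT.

c=0, a=0, d=1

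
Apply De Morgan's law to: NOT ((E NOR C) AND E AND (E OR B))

NOT (E NOR C) OR NOT E OR NOT (E OR B)
De Morgan's: NOT(AND of terms) = OR of negations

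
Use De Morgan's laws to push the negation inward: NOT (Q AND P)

NOT Q OR NOT P
De Morgan's: NOT(AND of terms) = OR of negations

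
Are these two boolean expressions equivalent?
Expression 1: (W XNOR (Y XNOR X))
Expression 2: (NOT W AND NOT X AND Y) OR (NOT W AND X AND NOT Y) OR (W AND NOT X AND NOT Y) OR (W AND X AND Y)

Yes, they are equivalent — the two output columns agree on all 8 assignments:
W | X | Y | Expression 1 | Expression 2
---------------------------------------
0 | 0 | 0 | 0 | 0
0 | 0 | 1 | 1 | 1
0 | 1 | 0 | 1 | 1
0 | 1 | 1 | 0 | 0
1 | 0 | 0 | 1 | 1
1 | 0 | 1 | 0 | 0
1 | 1 | 0 | 0 | 0
1 | 1 | 1 | 1 | 1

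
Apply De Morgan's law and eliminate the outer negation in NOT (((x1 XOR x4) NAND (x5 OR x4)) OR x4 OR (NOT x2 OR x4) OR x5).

NOT ((x1 XOR x4) NAND (x5 OR x4)) AND NOT x4 AND NOT (NOT x2 OR x4) AND NOT x5
De Morgan's: NOT(OR of terms) = AND of negations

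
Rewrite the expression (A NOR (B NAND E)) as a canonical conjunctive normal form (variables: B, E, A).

(B OR E OR A) AND (B OR E OR NOT A) AND (B OR NOT E OR A) AND (B OR NOT E OR NOT A) AND (NOT B OR E OR A) AND (NOT B OR E OR NOT A) AND (NOT B OR NOT E OR NOT A)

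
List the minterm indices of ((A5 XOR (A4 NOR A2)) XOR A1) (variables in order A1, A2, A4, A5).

Σm(0, 3, 5, 7, 9, 10, 12, 14) = (NOT A1 AND NOT A2 AND NOT A4 AND NOT A5) OR (NOT A1 AND NOT A2 AND A4 AND A5) OR (NOT A1 AND A2 AND NOT A4 AND A5) OR (NOT A1 AND A2 AND A4 AND A5) OR (A1 AND NOT A2 AND NOT A4 AND A5) OR (A1 AND NOT A2 AND A4 AND NOT A5) OR (A1 AND A2 AND NOT A4 AND NOT A5) OR (A1 AND A2 AND A4 AND NOT A5)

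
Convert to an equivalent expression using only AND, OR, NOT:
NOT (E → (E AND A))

E AND NOT (E AND A)
(Negated implication: NOT(A → B) = A AND NOT B)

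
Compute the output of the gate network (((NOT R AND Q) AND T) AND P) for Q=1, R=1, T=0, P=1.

Substituting: (((NOT 1 AND 1) AND 0) AND 1)
= 0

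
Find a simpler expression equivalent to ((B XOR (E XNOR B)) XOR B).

By XOR self-cancellation ((E XOR v) XOR v = E):
= (E XNOR B)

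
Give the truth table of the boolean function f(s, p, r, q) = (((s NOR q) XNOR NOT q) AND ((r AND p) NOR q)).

s | p | r | q | Output
----------------------
0 | 0 | 0 | 0 | 1
0 | 0 | 0 | 1 | 0
0 | 0 | 1 | 0 | 1
0 | 0 | 1 | 1 | 0
0 | 1 | 0 | 0 | 1
0 | 1 | 0 | 1 | 0
0 | 1 | 1 | 0 | 0
0 | 1 | 1 | 1 | 0
1 | 0 | 0 | 0 | 0
1 | 0 | 0 | 1 | 0
1 | 0 | 1 | 0 | 0
1 | 0 | 1 | 1 | 0
1 | 1 | 0 | 0 | 0
1 | 1 | 0 | 1 | 0
1 | 1 | 1 | 0 | 0
1 | 1 | 1 | 1 | 0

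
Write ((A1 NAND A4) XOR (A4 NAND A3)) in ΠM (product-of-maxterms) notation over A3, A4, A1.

ΠM(0, 1, 2, 4, 5, 7) = (A3 OR A4 OR A1) AND (A3 OR A4 OR NOT A1) AND (A3 OR NOT A4 OR A1) AND (NOT A3 OR A4 OR A1) AND (NOT A3 OR A4 OR NOT A1) AND (NOT A3 OR NOT A4 OR NOT A1)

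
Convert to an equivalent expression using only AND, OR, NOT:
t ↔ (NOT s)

(t AND (NOT s)) OR (NOT t AND s)
(Biconditional = both true or both false)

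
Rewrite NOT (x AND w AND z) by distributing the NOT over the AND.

NOT x OR NOT w OR NOT z
De Morgan's: NOT(AND of terms) = OR of negations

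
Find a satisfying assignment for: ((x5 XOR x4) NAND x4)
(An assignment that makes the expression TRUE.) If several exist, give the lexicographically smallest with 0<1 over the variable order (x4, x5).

x4=0, x5=0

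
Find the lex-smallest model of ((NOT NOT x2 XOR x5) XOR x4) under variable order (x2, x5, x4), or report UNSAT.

x2=0, x5=0, x4=1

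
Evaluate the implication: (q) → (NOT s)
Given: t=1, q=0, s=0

Antecedent (q) = 0; consequent (NOT s) = 1.
0 → 1 = 1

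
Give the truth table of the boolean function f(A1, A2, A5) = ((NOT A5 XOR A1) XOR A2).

A1 | A2 | A5 | Output
---------------------
0 | 0 | 0 | 1
0 | 0 | 1 | 0
0 | 1 | 0 | 0
0 | 1 | 1 | 1
1 | 0 | 0 | 0
1 | 0 | 1 | 1
1 | 1 | 0 | 1
1 | 1 | 1 | 0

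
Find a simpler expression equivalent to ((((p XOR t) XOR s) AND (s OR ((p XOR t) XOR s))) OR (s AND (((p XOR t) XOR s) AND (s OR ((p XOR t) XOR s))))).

By absorption (E OR (E AND v) = E) then absorption (E AND (E OR v) = E):
= ((p XOR t) XOR s)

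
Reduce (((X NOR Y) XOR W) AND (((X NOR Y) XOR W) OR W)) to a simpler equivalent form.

By absorption (E AND (E OR v) = E):
= ((X NOR Y) XOR W)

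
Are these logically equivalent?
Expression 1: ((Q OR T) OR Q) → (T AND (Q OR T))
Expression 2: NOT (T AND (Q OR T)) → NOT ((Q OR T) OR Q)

Yes, Contrapositive is always equivalent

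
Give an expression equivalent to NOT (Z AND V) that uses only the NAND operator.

(((Z NAND V) NAND (Z NAND V)) NAND ((Z NAND V) NAND (Z NAND V)))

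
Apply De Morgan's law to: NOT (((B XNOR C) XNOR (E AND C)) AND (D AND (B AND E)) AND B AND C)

NOT ((B XNOR C) XNOR (E AND C)) OR NOT (D AND (B AND E)) OR NOT B OR NOT C
De Morgan's: NOT(AND of terms) = OR of negations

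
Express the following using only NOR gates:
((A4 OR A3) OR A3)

((((A4 NOR A3) NOR (A4 NOR A3)) NOR A3) NOR (((A4 NOR A3) NOR (A4 NOR A3)) NOR A3))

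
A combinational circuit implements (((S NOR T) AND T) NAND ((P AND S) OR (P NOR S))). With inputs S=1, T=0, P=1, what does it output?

Substituting: (((1 NOR 0) AND 0) NAND ((1 AND 1) OR (1 NOR 1)))
= 1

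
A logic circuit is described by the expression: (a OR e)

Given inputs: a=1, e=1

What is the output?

Substituting: (1 OR 1)
= 1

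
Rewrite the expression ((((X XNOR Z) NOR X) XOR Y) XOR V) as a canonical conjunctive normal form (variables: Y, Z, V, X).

(Y OR Z OR V OR X) AND (Y OR Z OR V OR NOT X) AND (Y OR NOT Z OR V OR NOT X) AND (Y OR NOT Z OR NOT V OR X) AND (NOT Y OR Z OR NOT V OR X) AND (NOT Y OR Z OR NOT V OR NOT X) AND (NOT Y OR NOT Z OR V OR X) AND (NOT Y OR NOT Z OR NOT V OR NOT X)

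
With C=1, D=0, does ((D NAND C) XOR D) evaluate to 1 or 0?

Substituting: ((0 NAND 1) XOR 0)
= 1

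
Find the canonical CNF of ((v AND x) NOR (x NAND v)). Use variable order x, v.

(x OR v) AND (x OR NOT v) AND (NOT x OR v) AND (NOT x OR NOT v)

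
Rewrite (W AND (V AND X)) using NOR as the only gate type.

((W NOR W) NOR (((V NOR V) NOR (X NOR X)) NOR ((V NOR V) NOR (X NOR X))))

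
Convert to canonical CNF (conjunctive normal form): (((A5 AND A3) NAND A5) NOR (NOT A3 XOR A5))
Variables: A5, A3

(A5 OR A3) AND (A5 OR NOT A3) AND (NOT A5 OR A3) AND (NOT A5 OR NOT A3)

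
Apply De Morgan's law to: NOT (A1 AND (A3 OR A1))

NOT A1 OR NOT (A3 OR A1)
De Morgan's: NOT(AND of terms) = OR of negations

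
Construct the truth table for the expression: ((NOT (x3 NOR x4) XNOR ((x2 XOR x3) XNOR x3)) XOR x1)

x4 | x1 | x2 | x3 | Output
--------------------------
0 | 0 | 0 | 0 | 0
0 | 0 | 0 | 1 | 1
0 | 0 | 1 | 0 | 1
0 | 0 | 1 | 1 | 0
0 | 1 | 0 | 0 | 1
0 | 1 | 0 | 1 | 0
0 | 1 | 1 | 0 | 0
0 | 1 | 1 | 1 | 1
1 | 0 | 0 | 0 | 1
1 | 0 | 0 | 1 | 1
1 | 0 | 1 | 0 | 0
1 | 0 | 1 | 1 | 0
1 | 1 | 0 | 0 | 0
1 | 1 | 0 | 1 | 0
1 | 1 | 1 | 0 | 1
1 | 1 | 1 | 1 | 1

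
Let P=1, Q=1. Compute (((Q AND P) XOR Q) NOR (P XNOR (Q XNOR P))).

Substituting: (((1 AND 1) XOR 1) NOR (1 XNOR (1 XNOR 1)))
= 0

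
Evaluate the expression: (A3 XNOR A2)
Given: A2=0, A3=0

Substituting: (0 XNOR 0)
= 1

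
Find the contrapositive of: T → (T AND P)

Contrapositive: NOT (T AND P) → NOT T
Note: A statement and its contrapositive are logically equivalent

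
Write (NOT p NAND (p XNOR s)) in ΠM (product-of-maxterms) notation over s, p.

ΠM(0) = (s OR p)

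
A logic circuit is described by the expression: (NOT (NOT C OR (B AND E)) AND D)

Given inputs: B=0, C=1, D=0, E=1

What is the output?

Substituting: (NOT (NOT 1 OR (0 AND 1)) AND 0)
= 0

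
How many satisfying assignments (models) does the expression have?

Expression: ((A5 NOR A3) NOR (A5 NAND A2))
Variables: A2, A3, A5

Satisfying assignments: (1,0,1), (1,1,1)
Count: 2 out of 8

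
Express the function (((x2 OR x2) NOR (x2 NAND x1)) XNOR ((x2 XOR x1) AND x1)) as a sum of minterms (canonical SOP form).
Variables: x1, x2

Σm(0, 1, 3) = (NOT x1 AND NOT x2) OR (NOT x1 AND x2) OR (x1 AND x2)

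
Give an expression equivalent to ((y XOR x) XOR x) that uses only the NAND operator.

((((y NAND (y NAND x)) NAND (x NAND (y NAND x))) NAND (((y NAND (y NAND x)) NAND (x NAND (y NAND x))) NAND x)) NAND (x NAND (((y NAND (y NAND x)) NAND (x NAND (y NAND x))) NAND x)))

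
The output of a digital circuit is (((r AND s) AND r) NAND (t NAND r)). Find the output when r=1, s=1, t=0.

Substituting: (((1 AND 1) AND 1) NAND (0 NAND 1))
= 0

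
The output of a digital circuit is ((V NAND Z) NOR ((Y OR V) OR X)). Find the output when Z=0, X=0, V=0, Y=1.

Substituting: ((0 NAND 0) NOR ((1 OR 0) OR 0))
= 0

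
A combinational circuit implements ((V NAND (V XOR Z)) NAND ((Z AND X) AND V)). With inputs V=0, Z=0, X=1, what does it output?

Substituting: ((0 NAND (0 XOR 0)) NAND ((0 AND 1) AND 0))
= 1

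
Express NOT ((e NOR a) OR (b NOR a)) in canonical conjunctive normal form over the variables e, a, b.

(e OR a OR b) AND (e OR a OR NOT b) AND (NOT e OR a OR b)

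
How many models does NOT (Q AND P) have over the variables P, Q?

Satisfying assignments: (0,0), (0,1), (1,0)
Count: 3 out of 4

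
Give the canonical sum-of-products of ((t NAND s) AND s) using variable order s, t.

Σm(2) = (s AND NOT t)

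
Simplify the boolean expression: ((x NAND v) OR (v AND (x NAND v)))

By absorption (E OR (E AND v) = E):
= (x NAND v)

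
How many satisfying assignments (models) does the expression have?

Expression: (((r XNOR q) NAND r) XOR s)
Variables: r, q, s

Satisfying assignments: (0,0,0), (0,1,0), (1,0,0), (1,1,1)
Count: 4 out of 8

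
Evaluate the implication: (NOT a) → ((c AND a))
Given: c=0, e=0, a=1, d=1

Antecedent (NOT a) = 0; consequent ((c AND a)) = 0.
0 → 0 = 1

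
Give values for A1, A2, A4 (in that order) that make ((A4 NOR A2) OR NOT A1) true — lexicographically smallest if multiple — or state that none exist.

A1=0, A2=0, A4=0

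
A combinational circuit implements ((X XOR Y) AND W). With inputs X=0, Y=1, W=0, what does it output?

Substituting: ((0 XOR 1) AND 0)
= 0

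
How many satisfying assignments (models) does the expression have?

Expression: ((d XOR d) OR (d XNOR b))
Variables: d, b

Satisfying assignments: (0,0), (1,1)
Count: 2 out of 4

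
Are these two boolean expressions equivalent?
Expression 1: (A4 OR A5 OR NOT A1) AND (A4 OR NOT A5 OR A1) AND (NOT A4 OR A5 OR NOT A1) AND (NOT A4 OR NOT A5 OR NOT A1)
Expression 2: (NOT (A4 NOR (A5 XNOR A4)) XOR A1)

Yes, they are equivalent — the two output columns agree on all 8 assignments:
A4 | A5 | A1 | Expression 1 | Expression 2
------------------------------------------
0 | 0 | 0 | 1 | 1
0 | 0 | 1 | 0 | 0
0 | 1 | 0 | 0 | 0
0 | 1 | 1 | 1 | 1
1 | 0 | 0 | 1 | 1
1 | 0 | 1 | 0 | 0
1 | 1 | 0 | 1 | 1
1 | 1 | 1 | 0 | 0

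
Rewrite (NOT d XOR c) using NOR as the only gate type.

(((((d NOR d) NOR c) NOR ((d NOR d) NOR c)) NOR (((d NOR d) NOR c) NOR ((d NOR d) NOR c))) NOR (((((d NOR d) NOR (d NOR d)) NOR (c NOR c)) NOR (((d NOR d) NOR (d NOR d)) NOR (c NOR c))) NOR ((((d NOR d) NOR (d NOR d)) NOR (c NOR c)) NOR (((d NOR d) NOR (d NOR d)) NOR (c NOR c)))))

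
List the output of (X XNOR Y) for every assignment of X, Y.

X | Y | Output
--------------
0 | 0 | 1
0 | 1 | 0
1 | 0 | 0
1 | 1 | 1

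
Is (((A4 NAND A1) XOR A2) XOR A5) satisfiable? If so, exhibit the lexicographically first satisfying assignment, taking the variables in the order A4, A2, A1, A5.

A4=0, A2=0, A1=0, A5=0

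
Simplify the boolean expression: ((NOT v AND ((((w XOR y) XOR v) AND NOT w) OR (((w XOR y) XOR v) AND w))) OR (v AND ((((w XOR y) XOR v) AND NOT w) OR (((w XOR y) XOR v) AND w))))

By distribution ((E AND v) OR (E AND NOT v) = E) then distribution ((E AND v) OR (E AND NOT v) = E):
= ((w XOR y) XOR v)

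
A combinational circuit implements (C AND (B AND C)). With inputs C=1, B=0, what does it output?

Substituting: (1 AND (0 AND 1))
= 0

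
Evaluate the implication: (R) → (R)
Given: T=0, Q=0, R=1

Antecedent (R) = 1; consequent (R) = 1.
1 → 1 = 1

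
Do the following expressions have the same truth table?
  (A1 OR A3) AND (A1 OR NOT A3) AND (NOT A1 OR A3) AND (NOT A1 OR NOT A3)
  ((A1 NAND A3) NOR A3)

Yes, they are equivalent — the two output columns agree on all 4 assignments:
A1 | A3 | Expression 1 | Expression 2
-------------------------------------
0 | 0 | 0 | 0
0 | 1 | 0 | 0
1 | 0 | 0 | 0
1 | 1 | 0 | 0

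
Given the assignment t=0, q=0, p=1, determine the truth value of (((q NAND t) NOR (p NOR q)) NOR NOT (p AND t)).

Substituting: (((0 NAND 0) NOR (1 NOR 0)) NOR NOT (1 AND 0))
= 0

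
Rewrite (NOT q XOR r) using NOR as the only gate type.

(((((q NOR q) NOR r) NOR ((q NOR q) NOR r)) NOR (((q NOR q) NOR r) NOR ((q NOR q) NOR r))) NOR (((((q NOR q) NOR (q NOR q)) NOR (r NOR r)) NOR (((q NOR q) NOR (q NOR q)) NOR (r NOR r))) NOR ((((q NOR q) NOR (q NOR q)) NOR (r NOR r)) NOR (((q NOR q) NOR (q NOR q)) NOR (r NOR r)))))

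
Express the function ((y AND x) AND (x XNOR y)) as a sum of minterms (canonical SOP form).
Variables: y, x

Σm(3) = (y AND x)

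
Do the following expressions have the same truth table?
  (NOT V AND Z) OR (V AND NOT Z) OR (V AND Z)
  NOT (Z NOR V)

Yes, they are equivalent — the two output columns agree on all 4 assignments:
V | Z | Expression 1 | Expression 2
-----------------------------------
0 | 0 | 0 | 0
0 | 1 | 1 | 1
1 | 0 | 1 | 1
1 | 1 | 1 | 1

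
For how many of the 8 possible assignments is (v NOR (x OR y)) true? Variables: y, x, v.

Satisfying assignments: (0,0,0)
Count: 1 out of 8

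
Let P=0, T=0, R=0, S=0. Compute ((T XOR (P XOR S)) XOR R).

Substituting: ((0 XOR (0 XOR 0)) XOR 0)
= 0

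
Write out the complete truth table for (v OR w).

w | v | Output
--------------
0 | 0 | 0
0 | 1 | 1
1 | 0 | 1
1 | 1 | 1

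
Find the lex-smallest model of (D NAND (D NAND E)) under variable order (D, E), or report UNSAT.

D=0, E=0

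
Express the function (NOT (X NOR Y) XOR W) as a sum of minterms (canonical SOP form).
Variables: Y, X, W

Σm(1, 2, 4, 6) = (NOT Y AND NOT X AND W) OR (NOT Y AND X AND NOT W) OR (Y AND NOT X AND NOT W) OR (Y AND X AND NOT W)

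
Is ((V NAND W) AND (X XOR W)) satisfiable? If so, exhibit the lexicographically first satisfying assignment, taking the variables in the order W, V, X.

W=0, V=0, X=1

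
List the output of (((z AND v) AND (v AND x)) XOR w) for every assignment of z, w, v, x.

z | w | v | x | Output
----------------------
0 | 0 | 0 | 0 | 0
0 | 0 | 0 | 1 | 0
0 | 0 | 1 | 0 | 0
0 | 0 | 1 | 1 | 0
0 | 1 | 0 | 0 | 1
0 | 1 | 0 | 1 | 1
0 | 1 | 1 | 0 | 1
0 | 1 | 1 | 1 | 1
1 | 0 | 0 | 0 | 0
1 | 0 | 0 | 1 | 0
1 | 0 | 1 | 0 | 0
1 | 0 | 1 | 1 | 1
1 | 1 | 0 | 0 | 1
1 | 1 | 0 | 1 | 1
1 | 1 | 1 | 0 | 1
1 | 1 | 1 | 1 | 0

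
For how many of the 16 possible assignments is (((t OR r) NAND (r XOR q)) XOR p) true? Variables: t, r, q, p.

Satisfying assignments: (0,0,0,0), (0,0,1,0), (0,1,0,1), (0,1,1,0), (1,0,0,0), (1,0,1,1), (1,1,0,1), (1,1,1,0)
Count: 8 out of 16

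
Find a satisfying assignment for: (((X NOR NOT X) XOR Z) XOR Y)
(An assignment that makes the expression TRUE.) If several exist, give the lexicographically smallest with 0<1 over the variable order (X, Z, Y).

X=0, Z=0, Y=1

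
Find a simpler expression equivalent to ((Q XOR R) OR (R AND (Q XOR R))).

By absorption (E OR (E AND v) = E):
= (Q XOR R)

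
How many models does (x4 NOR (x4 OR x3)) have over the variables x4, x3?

Satisfying assignments: (0,0)
Count: 1 out of 4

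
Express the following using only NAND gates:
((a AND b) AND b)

((((a NAND b) NAND (a NAND b)) NAND b) NAND (((a NAND b) NAND (a NAND b)) NAND b))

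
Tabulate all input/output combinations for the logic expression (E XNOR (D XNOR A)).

D | A | E | Output
------------------
0 | 0 | 0 | 0
0 | 0 | 1 | 1
0 | 1 | 0 | 1
0 | 1 | 1 | 0
1 | 0 | 0 | 1
1 | 0 | 1 | 0
1 | 1 | 0 | 0
1 | 1 | 1 | 1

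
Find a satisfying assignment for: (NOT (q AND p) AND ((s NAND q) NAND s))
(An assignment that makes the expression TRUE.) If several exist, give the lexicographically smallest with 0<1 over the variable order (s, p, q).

s=0, p=0, q=0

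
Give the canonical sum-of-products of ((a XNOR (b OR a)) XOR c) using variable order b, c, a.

Σm(0, 1, 5, 6) = (NOT b AND NOT c AND NOT a) OR (NOT b AND NOT c AND a) OR (b AND NOT c AND a) OR (b AND c AND NOT a)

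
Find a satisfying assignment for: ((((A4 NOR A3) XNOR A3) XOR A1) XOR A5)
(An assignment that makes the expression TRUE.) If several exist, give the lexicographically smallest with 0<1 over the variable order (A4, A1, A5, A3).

A4=0, A1=0, A5=1, A3=0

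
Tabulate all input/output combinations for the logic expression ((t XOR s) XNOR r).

t | s | r | Output
------------------
0 | 0 | 0 | 1
0 | 0 | 1 | 0
0 | 1 | 0 | 0
0 | 1 | 1 | 1
1 | 0 | 0 | 0
1 | 0 | 1 | 1
1 | 1 | 0 | 1
1 | 1 | 1 | 0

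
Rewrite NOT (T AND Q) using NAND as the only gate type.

(((T NAND Q) NAND (T NAND Q)) NAND ((T NAND Q) NAND (T NAND Q)))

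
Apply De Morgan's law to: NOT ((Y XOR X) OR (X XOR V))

NOT (Y XOR X) AND NOT (X XOR V)
De Morgan's: NOT(OR of terms) = AND of negations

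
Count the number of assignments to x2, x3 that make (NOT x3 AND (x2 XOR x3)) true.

Satisfying assignments: (1,0)
Count: 1 out of 4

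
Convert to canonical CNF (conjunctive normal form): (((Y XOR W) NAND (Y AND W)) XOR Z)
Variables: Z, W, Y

(NOT Z OR W OR Y) AND (NOT Z OR W OR NOT Y) AND (NOT Z OR NOT W OR Y) AND (NOT Z OR NOT W OR NOT Y)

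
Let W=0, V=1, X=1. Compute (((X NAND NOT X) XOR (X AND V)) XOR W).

Substituting: (((1 NAND NOT 1) XOR (1 AND 1)) XOR 0)
= 0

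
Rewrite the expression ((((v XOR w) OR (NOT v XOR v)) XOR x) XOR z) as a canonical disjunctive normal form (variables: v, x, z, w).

(NOT v AND NOT x AND NOT z AND NOT w) OR (NOT v AND NOT x AND NOT z AND w) OR (NOT v AND x AND z AND NOT w) OR (NOT v AND x AND z AND w) OR (v AND NOT x AND NOT z AND NOT w) OR (v AND NOT x AND NOT z AND w) OR (v AND x AND z AND NOT w) OR (v AND x AND z AND w)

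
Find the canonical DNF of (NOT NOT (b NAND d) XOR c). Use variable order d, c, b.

(NOT d AND NOT c AND NOT b) OR (NOT d AND NOT c AND b) OR (d AND NOT c AND NOT b) OR (d AND c AND b)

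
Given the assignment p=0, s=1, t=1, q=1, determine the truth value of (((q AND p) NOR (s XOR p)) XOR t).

Substituting: (((1 AND 0) NOR (1 XOR 0)) XOR 1)
= 1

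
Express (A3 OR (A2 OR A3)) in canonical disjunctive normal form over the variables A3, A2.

(NOT A3 AND A2) OR (A3 AND NOT A2) OR (A3 AND A2)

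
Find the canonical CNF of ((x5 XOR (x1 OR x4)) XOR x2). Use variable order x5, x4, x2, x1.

(x5 OR x4 OR x2 OR x1) AND (x5 OR x4 OR NOT x2 OR NOT x1) AND (x5 OR NOT x4 OR NOT x2 OR x1) AND (x5 OR NOT x4 OR NOT x2 OR NOT x1) AND (NOT x5 OR x4 OR x2 OR NOT x1) AND (NOT x5 OR x4 OR NOT x2 OR x1) AND (NOT x5 OR NOT x4 OR x2 OR x1) AND (NOT x5 OR NOT x4 OR x2 OR NOT x1)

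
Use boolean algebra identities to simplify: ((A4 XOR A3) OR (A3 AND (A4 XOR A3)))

By absorption (E OR (E AND v) = E):
= (A4 XOR A3)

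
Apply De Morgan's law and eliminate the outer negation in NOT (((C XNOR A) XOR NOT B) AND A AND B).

NOT ((C XNOR A) XOR NOT B) OR NOT A OR NOT B
De Morgan's: NOT(AND of terms) = OR of negations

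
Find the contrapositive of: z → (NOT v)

Contrapositive: v → NOT z
Note: A statement and its contrapositive are logically equivalent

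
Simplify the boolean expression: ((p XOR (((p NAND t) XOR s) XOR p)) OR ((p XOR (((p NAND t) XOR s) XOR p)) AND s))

By absorption (E OR (E AND v) = E) then XOR self-cancellation ((E XOR v) XOR v = E):
= ((p NAND t) XOR s)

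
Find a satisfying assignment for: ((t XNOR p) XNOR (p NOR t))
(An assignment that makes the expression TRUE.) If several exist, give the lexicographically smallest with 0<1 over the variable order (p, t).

p=0, t=0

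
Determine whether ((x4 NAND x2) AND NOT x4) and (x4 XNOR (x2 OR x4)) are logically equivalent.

No. Counterexample: with x4=0, x2=1, Expression 1 = 1 but Expression 2 = 0.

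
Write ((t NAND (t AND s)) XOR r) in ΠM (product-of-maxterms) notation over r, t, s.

ΠM(3, 4, 5, 6) = (r OR NOT t OR NOT s) AND (NOT r OR t OR s) AND (NOT r OR t OR NOT s) AND (NOT r OR NOT t OR s)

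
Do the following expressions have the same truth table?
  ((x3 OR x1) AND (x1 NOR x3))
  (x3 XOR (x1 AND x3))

No. Counterexample: with x3=1, x1=0, Expression 1 = 0 but Expression 2 = 1.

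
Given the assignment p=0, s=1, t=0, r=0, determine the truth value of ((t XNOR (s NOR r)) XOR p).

Substituting: ((0 XNOR (1 NOR 0)) XOR 0)
= 1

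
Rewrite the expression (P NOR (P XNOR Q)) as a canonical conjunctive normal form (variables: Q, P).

(Q OR P) AND (Q OR NOT P) AND (NOT Q OR NOT P)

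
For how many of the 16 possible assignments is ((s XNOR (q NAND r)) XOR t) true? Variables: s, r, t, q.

Satisfying assignments: (0,0,1,0), (0,0,1,1), (0,1,0,1), (0,1,1,0), (1,0,0,0), (1,0,0,1), (1,1,0,0), (1,1,1,1)
Count: 8 out of 16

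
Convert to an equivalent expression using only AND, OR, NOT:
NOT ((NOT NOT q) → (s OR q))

(NOT NOT q) AND NOT (s OR q)
(Negated implication: NOT(A → B) = A AND NOT B)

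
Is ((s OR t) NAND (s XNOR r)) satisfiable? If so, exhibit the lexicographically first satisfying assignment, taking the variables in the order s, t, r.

s=0, t=0, r=0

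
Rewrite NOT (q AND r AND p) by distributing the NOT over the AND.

NOT q OR NOT r OR NOT p
De Morgan's: NOT(AND of terms) = OR of negations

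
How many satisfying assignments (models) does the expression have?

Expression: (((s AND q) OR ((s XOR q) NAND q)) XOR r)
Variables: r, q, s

Satisfying assignments: (0,0,0), (0,0,1), (0,1,1), (1,1,0)
Count: 4 out of 8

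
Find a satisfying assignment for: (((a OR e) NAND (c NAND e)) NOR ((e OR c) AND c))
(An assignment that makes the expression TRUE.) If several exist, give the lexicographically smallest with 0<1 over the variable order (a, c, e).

a=0, c=0, e=1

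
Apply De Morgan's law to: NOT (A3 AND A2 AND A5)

NOT A3 OR NOT A2 OR NOT A5
De Morgan's: NOT(AND of terms) = OR of negations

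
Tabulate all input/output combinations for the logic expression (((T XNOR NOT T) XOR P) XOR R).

P | R | T | Output
------------------
0 | 0 | 0 | 0
0 | 0 | 1 | 0
0 | 1 | 0 | 1
0 | 1 | 1 | 1
1 | 0 | 0 | 1
1 | 0 | 1 | 1
1 | 1 | 0 | 0
1 | 1 | 1 | 0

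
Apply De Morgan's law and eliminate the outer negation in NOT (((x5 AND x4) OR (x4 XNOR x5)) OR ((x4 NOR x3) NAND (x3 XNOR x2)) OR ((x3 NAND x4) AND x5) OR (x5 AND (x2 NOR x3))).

NOT ((x5 AND x4) OR (x4 XNOR x5)) AND NOT ((x4 NOR x3) NAND (x3 XNOR x2)) AND NOT ((x3 NAND x4) AND x5) AND NOT (x5 AND (x2 NOR x3))
De Morgan's: NOT(OR of terms) = AND of negations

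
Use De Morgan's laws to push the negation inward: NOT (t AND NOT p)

NOT t OR p
De Morgan's: NOT(AND of terms) = OR of negations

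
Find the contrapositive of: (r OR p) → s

Contrapositive: NOT s → NOT (r OR p)
Note: A statement and its contrapositive are logically equivalent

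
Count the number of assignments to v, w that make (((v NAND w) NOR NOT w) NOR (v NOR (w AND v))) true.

Satisfying assignments: (1,0)
Count: 1 out of 4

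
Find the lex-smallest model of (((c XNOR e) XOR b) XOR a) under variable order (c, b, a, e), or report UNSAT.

c=0, b=0, a=0, e=0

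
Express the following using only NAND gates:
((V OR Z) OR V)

((((V NAND V) NAND (Z NAND Z)) NAND ((V NAND V) NAND (Z NAND Z))) NAND (V NAND V))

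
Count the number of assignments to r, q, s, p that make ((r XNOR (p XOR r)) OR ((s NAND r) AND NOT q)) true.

Satisfying assignments: (0,0,0,0), (0,0,0,1), (0,0,1,0), (0,0,1,1), (0,1,0,0), (0,1,1,0), (1,0,0,0), (1,0,0,1), (1,0,1,0), (1,1,0,0), (1,1,1,0)
Count: 11 out of 16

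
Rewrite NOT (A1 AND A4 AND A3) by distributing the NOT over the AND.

NOT A1 OR NOT A4 OR NOT A3
De Morgan's: NOT(AND of terms) = OR of negations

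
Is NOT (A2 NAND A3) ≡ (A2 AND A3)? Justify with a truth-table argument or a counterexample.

Yes, they are equivalent — the two output columns agree on all 4 assignments:
A2 | A3 | Expression 1 | Expression 2
-------------------------------------
0 | 0 | 0 | 0
0 | 1 | 0 | 0
1 | 0 | 0 | 0
1 | 1 | 1 | 1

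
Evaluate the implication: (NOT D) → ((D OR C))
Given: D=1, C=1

Antecedent (NOT D) = 0; consequent ((D OR C)) = 1.
0 → 1 = 1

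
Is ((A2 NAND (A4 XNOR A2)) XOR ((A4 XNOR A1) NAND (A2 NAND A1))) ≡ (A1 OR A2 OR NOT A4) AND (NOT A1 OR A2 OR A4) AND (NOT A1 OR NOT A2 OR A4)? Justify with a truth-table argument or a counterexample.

Yes, they are equivalent — the two output columns agree on all 8 assignments:
A1 | A2 | A4 | Expression 1 | Expression 2
------------------------------------------
0 | 0 | 0 | 1 | 1
0 | 0 | 1 | 0 | 0
0 | 1 | 0 | 1 | 1
0 | 1 | 1 | 1 | 1
1 | 0 | 0 | 0 | 0
1 | 0 | 1 | 1 | 1
1 | 1 | 0 | 0 | 0
1 | 1 | 1 | 1 | 1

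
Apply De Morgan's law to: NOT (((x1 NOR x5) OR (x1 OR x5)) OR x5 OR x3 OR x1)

NOT ((x1 NOR x5) OR (x1 OR x5)) AND NOT x5 AND NOT x3 AND NOT x1
De Morgan's: NOT(OR of terms) = AND of negations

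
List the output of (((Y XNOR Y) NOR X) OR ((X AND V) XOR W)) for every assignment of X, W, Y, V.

X | W | Y | V | Output
----------------------
0 | 0 | 0 | 0 | 0
0 | 0 | 0 | 1 | 0
0 | 0 | 1 | 0 | 0
0 | 0 | 1 | 1 | 0
0 | 1 | 0 | 0 | 1
0 | 1 | 0 | 1 | 1
0 | 1 | 1 | 0 | 1
0 | 1 | 1 | 1 | 1
1 | 0 | 0 | 0 | 0
1 | 0 | 0 | 1 | 1
1 | 0 | 1 | 0 | 0
1 | 0 | 1 | 1 | 1
1 | 1 | 0 | 0 | 1
1 | 1 | 0 | 1 | 0
1 | 1 | 1 | 0 | 1
1 | 1 | 1 | 1 | 0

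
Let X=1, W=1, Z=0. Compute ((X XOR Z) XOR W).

Substituting: ((1 XOR 0) XOR 1)
= 0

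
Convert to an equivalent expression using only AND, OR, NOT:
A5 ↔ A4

(A5 AND A4) OR (NOT A5 AND NOT A4)
(Biconditional = both true or both false)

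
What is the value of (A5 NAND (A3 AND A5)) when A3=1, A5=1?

Substituting: (1 NAND (1 AND 1))
= 0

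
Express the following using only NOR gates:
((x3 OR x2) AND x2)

((((x3 NOR x2) NOR (x3 NOR x2)) NOR ((x3 NOR x2) NOR (x3 NOR x2))) NOR (x2 NOR x2))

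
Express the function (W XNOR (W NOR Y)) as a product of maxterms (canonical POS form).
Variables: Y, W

ΠM(0, 1, 3) = (Y OR W) AND (Y OR NOT W) AND (NOT Y OR NOT W)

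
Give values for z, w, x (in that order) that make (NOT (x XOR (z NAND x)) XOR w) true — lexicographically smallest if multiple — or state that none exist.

z=0, w=0, x=1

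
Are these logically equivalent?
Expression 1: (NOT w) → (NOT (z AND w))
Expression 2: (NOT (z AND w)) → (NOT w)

No, Converse is not equivalent to original (counterexample: z=0, w=1)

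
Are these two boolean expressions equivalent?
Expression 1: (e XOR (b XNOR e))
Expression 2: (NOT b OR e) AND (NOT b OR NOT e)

Yes, they are equivalent — the two output columns agree on all 4 assignments:
b | e | Expression 1 | Expression 2
-----------------------------------
0 | 0 | 1 | 1
0 | 1 | 1 | 1
1 | 0 | 0 | 0
1 | 1 | 0 | 0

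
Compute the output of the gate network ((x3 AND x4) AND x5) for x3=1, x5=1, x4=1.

Substituting: ((1 AND 1) AND 1)
= 1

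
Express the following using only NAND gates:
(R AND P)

((R NAND P) NAND (R NAND P))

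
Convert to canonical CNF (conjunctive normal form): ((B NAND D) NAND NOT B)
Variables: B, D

(B OR D) AND (B OR NOT D)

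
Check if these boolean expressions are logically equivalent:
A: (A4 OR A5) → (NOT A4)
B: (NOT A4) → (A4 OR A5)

No, Converse is not equivalent to original (counterexample: A4=0, A5=0)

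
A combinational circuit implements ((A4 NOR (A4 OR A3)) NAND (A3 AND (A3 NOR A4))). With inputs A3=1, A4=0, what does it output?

Substituting: ((0 NOR (0 OR 1)) NAND (1 AND (1 NOR 0)))
= 1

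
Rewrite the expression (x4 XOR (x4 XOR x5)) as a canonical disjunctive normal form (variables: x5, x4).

(x5 AND NOT x4) OR (x5 AND x4)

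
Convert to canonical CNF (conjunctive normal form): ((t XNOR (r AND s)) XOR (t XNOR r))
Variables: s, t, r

(s OR t OR r) AND (s OR NOT t OR r) AND (NOT s OR t OR r) AND (NOT s OR t OR NOT r) AND (NOT s OR NOT t OR r) AND (NOT s OR NOT t OR NOT r)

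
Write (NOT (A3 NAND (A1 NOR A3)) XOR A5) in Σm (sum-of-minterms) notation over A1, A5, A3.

Σm(2, 3, 6, 7) = (NOT A1 AND A5 AND NOT A3) OR (NOT A1 AND A5 AND A3) OR (A1 AND A5 AND NOT A3) OR (A1 AND A5 AND A3)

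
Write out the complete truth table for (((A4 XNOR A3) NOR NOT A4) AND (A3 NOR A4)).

A4 | A3 | Output
----------------
0 | 0 | 0
0 | 1 | 0
1 | 0 | 0
1 | 1 | 0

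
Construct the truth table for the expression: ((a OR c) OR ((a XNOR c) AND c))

c | a | Output
--------------
0 | 0 | 0
0 | 1 | 1
1 | 0 | 1
1 | 1 | 1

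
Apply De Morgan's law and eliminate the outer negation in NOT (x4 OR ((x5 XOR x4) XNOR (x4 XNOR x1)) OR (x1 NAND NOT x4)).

NOT x4 AND NOT ((x5 XOR x4) XNOR (x4 XNOR x1)) AND NOT (x1 NAND NOT x4)
De Morgan's: NOT(OR of terms) = AND of negations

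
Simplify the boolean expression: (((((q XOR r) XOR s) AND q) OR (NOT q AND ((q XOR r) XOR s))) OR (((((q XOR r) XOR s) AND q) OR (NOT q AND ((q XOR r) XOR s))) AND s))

By absorption (E OR (E AND v) = E) then distribution ((E AND v) OR (E AND NOT v) = E):
= ((q XOR r) XOR s)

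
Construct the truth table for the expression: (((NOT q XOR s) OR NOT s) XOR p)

s | p | q | Output
------------------
0 | 0 | 0 | 1
0 | 0 | 1 | 1
0 | 1 | 0 | 0
0 | 1 | 1 | 0
1 | 0 | 0 | 0
1 | 0 | 1 | 1
1 | 1 | 0 | 1
1 | 1 | 1 | 0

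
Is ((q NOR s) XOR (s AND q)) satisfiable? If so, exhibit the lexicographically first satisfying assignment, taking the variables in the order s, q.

s=0, q=0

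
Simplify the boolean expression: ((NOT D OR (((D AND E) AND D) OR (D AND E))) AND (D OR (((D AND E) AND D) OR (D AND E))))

By distribution ((E OR v) AND (E OR NOT v) = E) then absorption (E OR (E AND v) = E):
= (D AND E)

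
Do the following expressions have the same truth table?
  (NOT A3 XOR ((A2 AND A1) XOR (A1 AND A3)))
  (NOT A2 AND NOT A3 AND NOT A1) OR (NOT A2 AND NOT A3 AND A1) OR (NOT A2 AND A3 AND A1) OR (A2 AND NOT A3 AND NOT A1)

Yes, they are equivalent — the two output columns agree on all 8 assignments:
A2 | A3 | A1 | Expression 1 | Expression 2
------------------------------------------
0 | 0 | 0 | 1 | 1
0 | 0 | 1 | 1 | 1
0 | 1 | 0 | 0 | 0
0 | 1 | 1 | 1 | 1
1 | 0 | 0 | 1 | 1
1 | 0 | 1 | 0 | 0
1 | 1 | 0 | 0 | 0
1 | 1 | 1 | 0 | 0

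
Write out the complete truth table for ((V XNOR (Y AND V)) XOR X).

Y | V | X | Output
------------------
0 | 0 | 0 | 1
0 | 0 | 1 | 0
0 | 1 | 0 | 0
0 | 1 | 1 | 1
1 | 0 | 0 | 1
1 | 0 | 1 | 0
1 | 1 | 0 | 1
1 | 1 | 1 | 0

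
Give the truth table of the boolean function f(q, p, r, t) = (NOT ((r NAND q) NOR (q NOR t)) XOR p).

q | p | r | t | Output
----------------------
0 | 0 | 0 | 0 | 1
0 | 0 | 0 | 1 | 1
0 | 0 | 1 | 0 | 1
0 | 0 | 1 | 1 | 1
0 | 1 | 0 | 0 | 0
0 | 1 | 0 | 1 | 0
0 | 1 | 1 | 0 | 0
0 | 1 | 1 | 1 | 0
1 | 0 | 0 | 0 | 1
1 | 0 | 0 | 1 | 1
1 | 0 | 1 | 0 | 0
1 | 0 | 1 | 1 | 0
1 | 1 | 0 | 0 | 0
1 | 1 | 0 | 1 | 0
1 | 1 | 1 | 0 | 1
1 | 1 | 1 | 1 | 1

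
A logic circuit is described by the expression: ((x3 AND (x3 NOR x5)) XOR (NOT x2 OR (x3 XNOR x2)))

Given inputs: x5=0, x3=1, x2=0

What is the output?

Substituting: ((1 AND (1 NOR 0)) XOR (NOT 0 OR (1 XNOR 0)))
= 1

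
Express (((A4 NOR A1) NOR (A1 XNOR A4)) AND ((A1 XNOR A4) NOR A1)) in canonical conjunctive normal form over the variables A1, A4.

(A1 OR A4) AND (NOT A1 OR A4) AND (NOT A1 OR NOT A4)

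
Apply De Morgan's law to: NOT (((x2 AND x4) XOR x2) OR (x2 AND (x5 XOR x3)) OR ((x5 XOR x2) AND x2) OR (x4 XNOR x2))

NOT ((x2 AND x4) XOR x2) AND NOT (x2 AND (x5 XOR x3)) AND NOT ((x5 XOR x2) AND x2) AND NOT (x4 XNOR x2)
De Morgan's: NOT(OR of terms) = AND of negations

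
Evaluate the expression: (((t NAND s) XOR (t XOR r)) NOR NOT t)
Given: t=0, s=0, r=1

Substituting: (((0 NAND 0) XOR (0 XOR 1)) NOR NOT 0)
= 0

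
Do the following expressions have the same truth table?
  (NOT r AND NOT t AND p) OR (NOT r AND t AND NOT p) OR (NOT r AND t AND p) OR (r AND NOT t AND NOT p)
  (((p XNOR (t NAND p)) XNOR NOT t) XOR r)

Yes, they are equivalent — the two output columns agree on all 8 assignments:
r | t | p | Expression 1 | Expression 2
---------------------------------------
0 | 0 | 0 | 0 | 0
0 | 0 | 1 | 1 | 1
0 | 1 | 0 | 1 | 1
0 | 1 | 1 | 1 | 1
1 | 0 | 0 | 1 | 1
1 | 0 | 1 | 0 | 0
1 | 1 | 0 | 0 | 0
1 | 1 | 1 | 0 | 0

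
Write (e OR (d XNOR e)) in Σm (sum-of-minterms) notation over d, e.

Σm(0, 1, 3) = (NOT d AND NOT e) OR (NOT d AND e) OR (d AND e)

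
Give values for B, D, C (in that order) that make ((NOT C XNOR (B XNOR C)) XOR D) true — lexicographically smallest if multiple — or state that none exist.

B=0, D=0, C=0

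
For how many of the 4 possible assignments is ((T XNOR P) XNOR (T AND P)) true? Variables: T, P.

Satisfying assignments: (0,1), (1,0), (1,1)
Count: 3 out of 4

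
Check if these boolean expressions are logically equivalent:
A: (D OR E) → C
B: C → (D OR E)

No, Converse is not equivalent to original (counterexample: D=0, E=0, C=1)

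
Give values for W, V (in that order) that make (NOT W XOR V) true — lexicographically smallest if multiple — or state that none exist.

W=0, V=0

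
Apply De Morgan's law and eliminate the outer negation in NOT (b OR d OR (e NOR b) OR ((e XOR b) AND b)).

NOT b AND NOT d AND NOT (e NOR b) AND NOT ((e XOR b) AND b)
De Morgan's: NOT(OR of terms) = AND of negations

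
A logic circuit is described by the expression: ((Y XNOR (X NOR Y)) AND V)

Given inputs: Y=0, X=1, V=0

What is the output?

Substituting: ((0 XNOR (1 NOR 0)) AND 0)
= 0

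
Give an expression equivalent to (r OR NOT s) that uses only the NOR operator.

((r NOR (s NOR s)) NOR (r NOR (s NOR s)))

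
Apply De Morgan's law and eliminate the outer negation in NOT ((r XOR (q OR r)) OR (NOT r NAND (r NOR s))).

NOT (r XOR (q OR r)) AND NOT (NOT r NAND (r NOR s))
De Morgan's: NOT(OR of terms) = AND of negations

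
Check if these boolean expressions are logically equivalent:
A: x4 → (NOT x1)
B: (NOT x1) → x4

No, Converse is not equivalent to original (counterexample: x4=0, x2=0, x1=0)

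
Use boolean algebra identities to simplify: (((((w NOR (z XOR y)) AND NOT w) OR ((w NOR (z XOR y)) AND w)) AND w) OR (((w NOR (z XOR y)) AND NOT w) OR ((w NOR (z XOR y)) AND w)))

By absorption (E OR (E AND v) = E) then distribution ((E AND v) OR (E AND NOT v) = E):
= (w NOR (z XOR y))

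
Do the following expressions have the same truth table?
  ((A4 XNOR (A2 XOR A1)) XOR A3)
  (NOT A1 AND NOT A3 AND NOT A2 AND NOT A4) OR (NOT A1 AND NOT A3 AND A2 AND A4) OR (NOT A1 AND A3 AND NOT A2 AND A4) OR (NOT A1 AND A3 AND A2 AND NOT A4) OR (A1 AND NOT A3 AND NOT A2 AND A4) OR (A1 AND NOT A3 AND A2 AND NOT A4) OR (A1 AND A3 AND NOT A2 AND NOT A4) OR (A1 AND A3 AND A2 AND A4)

Yes, they are equivalent — the two output columns agree on all 16 assignments:
A1 | A3 | A2 | A4 | Expression 1 | Expression 2
-----------------------------------------------
0 | 0 | 0 | 0 | 1 | 1
0 | 0 | 0 | 1 | 0 | 0
0 | 0 | 1 | 0 | 0 | 0
0 | 0 | 1 | 1 | 1 | 1
0 | 1 | 0 | 0 | 0 | 0
0 | 1 | 0 | 1 | 1 | 1
0 | 1 | 1 | 0 | 1 | 1
0 | 1 | 1 | 1 | 0 | 0
1 | 0 | 0 | 0 | 0 | 0
1 | 0 | 0 | 1 | 1 | 1
1 | 0 | 1 | 0 | 1 | 1
1 | 0 | 1 | 1 | 0 | 0
1 | 1 | 0 | 0 | 1 | 1
1 | 1 | 0 | 1 | 0 | 0
1 | 1 | 1 | 0 | 0 | 0
1 | 1 | 1 | 1 | 1 | 1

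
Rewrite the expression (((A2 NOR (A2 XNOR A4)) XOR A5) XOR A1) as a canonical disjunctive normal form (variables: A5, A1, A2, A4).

(NOT A5 AND NOT A1 AND NOT A2 AND A4) OR (NOT A5 AND A1 AND NOT A2 AND NOT A4) OR (NOT A5 AND A1 AND A2 AND NOT A4) OR (NOT A5 AND A1 AND A2 AND A4) OR (A5 AND NOT A1 AND NOT A2 AND NOT A4) OR (A5 AND NOT A1 AND A2 AND NOT A4) OR (A5 AND NOT A1 AND A2 AND A4) OR (A5 AND A1 AND NOT A2 AND A4)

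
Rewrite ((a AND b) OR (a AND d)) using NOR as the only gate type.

((((a NOR a) NOR (b NOR b)) NOR ((a NOR a) NOR (d NOR d))) NOR (((a NOR a) NOR (b NOR b)) NOR ((a NOR a) NOR (d NOR d))))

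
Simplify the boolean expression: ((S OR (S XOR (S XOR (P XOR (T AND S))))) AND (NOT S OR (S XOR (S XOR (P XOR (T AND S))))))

By distribution ((E OR v) AND (E OR NOT v) = E) then XOR self-cancellation ((E XOR v) XOR v = E):
= (P XOR (T AND S))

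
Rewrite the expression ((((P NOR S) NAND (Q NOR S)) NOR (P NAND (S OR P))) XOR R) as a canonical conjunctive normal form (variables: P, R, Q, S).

(P OR R OR Q OR S) AND (P OR R OR Q OR NOT S) AND (P OR R OR NOT Q OR S) AND (P OR R OR NOT Q OR NOT S) AND (NOT P OR R OR Q OR S) AND (NOT P OR R OR Q OR NOT S) AND (NOT P OR R OR NOT Q OR S) AND (NOT P OR R OR NOT Q OR NOT S)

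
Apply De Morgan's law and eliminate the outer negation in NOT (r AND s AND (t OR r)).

NOT r OR NOT s OR NOT (t OR r)
De Morgan's: NOT(AND of terms) = OR of negations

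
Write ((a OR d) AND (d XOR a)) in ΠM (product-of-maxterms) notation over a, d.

ΠM(0, 3) = (a OR d) AND (NOT a OR NOT d)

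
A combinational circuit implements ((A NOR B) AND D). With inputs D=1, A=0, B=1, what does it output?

Substituting: ((0 NOR 1) AND 1)
= 0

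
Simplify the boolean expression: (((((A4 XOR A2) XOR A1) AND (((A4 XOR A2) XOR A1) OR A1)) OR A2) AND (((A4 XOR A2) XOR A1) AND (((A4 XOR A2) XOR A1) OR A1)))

By absorption (E AND (E OR v) = E) then absorption (E AND (E OR v) = E):
= ((A4 XOR A2) XOR A1)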